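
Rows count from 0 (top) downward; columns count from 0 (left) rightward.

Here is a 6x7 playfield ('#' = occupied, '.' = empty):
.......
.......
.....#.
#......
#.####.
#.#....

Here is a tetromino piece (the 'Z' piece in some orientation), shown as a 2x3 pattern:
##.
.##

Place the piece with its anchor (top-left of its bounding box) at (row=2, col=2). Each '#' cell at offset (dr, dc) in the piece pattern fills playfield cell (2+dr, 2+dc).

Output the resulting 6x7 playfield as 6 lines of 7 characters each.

Answer: .......
.......
..##.#.
#..##..
#.####.
#.#....

Derivation:
Fill (2+0,2+0) = (2,2)
Fill (2+0,2+1) = (2,3)
Fill (2+1,2+1) = (3,3)
Fill (2+1,2+2) = (3,4)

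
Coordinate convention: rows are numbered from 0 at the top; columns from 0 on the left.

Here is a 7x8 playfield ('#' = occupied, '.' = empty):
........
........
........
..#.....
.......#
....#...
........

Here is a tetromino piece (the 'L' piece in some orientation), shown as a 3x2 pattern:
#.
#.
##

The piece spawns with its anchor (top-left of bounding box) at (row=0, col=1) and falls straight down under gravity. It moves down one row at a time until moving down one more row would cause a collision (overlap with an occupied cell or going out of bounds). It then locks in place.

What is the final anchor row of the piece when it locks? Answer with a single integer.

Answer: 0

Derivation:
Spawn at (row=0, col=1). Try each row:
  row 0: fits
  row 1: blocked -> lock at row 0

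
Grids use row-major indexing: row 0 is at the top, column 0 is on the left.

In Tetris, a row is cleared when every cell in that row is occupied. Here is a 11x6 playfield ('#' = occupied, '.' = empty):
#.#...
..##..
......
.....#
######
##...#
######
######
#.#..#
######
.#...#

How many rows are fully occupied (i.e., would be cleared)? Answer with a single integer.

Answer: 4

Derivation:
Check each row:
  row 0: 4 empty cells -> not full
  row 1: 4 empty cells -> not full
  row 2: 6 empty cells -> not full
  row 3: 5 empty cells -> not full
  row 4: 0 empty cells -> FULL (clear)
  row 5: 3 empty cells -> not full
  row 6: 0 empty cells -> FULL (clear)
  row 7: 0 empty cells -> FULL (clear)
  row 8: 3 empty cells -> not full
  row 9: 0 empty cells -> FULL (clear)
  row 10: 4 empty cells -> not full
Total rows cleared: 4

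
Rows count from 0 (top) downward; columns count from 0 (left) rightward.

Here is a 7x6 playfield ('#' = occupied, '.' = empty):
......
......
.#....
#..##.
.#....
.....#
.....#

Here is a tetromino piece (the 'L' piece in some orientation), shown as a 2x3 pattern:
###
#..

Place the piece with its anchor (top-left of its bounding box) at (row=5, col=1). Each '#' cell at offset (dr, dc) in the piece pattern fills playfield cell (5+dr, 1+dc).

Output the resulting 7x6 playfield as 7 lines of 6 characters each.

Answer: ......
......
.#....
#..##.
.#....
.###.#
.#...#

Derivation:
Fill (5+0,1+0) = (5,1)
Fill (5+0,1+1) = (5,2)
Fill (5+0,1+2) = (5,3)
Fill (5+1,1+0) = (6,1)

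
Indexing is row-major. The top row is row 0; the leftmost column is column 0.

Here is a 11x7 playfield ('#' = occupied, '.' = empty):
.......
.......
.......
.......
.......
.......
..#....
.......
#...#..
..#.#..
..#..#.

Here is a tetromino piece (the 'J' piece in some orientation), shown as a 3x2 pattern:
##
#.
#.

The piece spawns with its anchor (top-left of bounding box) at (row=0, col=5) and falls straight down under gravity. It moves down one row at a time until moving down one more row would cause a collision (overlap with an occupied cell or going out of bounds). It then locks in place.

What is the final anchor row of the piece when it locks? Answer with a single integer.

Spawn at (row=0, col=5). Try each row:
  row 0: fits
  row 1: fits
  row 2: fits
  row 3: fits
  row 4: fits
  row 5: fits
  row 6: fits
  row 7: fits
  row 8: blocked -> lock at row 7

Answer: 7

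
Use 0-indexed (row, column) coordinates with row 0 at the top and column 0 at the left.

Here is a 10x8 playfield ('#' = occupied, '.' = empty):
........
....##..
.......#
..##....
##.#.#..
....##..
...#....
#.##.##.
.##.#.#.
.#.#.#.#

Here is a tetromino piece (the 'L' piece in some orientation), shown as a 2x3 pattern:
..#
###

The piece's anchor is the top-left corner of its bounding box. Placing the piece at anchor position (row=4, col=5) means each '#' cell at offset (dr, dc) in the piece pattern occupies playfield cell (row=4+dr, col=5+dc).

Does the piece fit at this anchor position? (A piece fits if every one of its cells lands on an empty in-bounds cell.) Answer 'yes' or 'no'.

Answer: no

Derivation:
Check each piece cell at anchor (4, 5):
  offset (0,2) -> (4,7): empty -> OK
  offset (1,0) -> (5,5): occupied ('#') -> FAIL
  offset (1,1) -> (5,6): empty -> OK
  offset (1,2) -> (5,7): empty -> OK
All cells valid: no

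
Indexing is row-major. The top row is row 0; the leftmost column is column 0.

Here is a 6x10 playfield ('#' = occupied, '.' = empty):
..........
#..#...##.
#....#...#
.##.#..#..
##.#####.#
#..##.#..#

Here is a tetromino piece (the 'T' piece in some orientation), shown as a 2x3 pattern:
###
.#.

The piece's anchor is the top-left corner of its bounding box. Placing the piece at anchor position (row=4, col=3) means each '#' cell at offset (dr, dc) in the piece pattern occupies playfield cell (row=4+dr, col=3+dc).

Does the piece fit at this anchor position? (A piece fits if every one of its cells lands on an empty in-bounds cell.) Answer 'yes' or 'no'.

Check each piece cell at anchor (4, 3):
  offset (0,0) -> (4,3): occupied ('#') -> FAIL
  offset (0,1) -> (4,4): occupied ('#') -> FAIL
  offset (0,2) -> (4,5): occupied ('#') -> FAIL
  offset (1,1) -> (5,4): occupied ('#') -> FAIL
All cells valid: no

Answer: no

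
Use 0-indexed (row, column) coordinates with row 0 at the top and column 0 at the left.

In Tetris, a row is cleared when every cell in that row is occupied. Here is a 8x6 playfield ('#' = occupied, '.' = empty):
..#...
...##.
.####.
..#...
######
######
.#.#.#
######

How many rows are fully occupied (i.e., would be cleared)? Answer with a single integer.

Check each row:
  row 0: 5 empty cells -> not full
  row 1: 4 empty cells -> not full
  row 2: 2 empty cells -> not full
  row 3: 5 empty cells -> not full
  row 4: 0 empty cells -> FULL (clear)
  row 5: 0 empty cells -> FULL (clear)
  row 6: 3 empty cells -> not full
  row 7: 0 empty cells -> FULL (clear)
Total rows cleared: 3

Answer: 3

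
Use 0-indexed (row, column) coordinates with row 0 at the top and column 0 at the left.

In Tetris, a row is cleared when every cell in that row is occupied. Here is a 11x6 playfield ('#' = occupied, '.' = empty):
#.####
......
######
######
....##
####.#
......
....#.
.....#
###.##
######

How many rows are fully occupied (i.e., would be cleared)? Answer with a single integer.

Check each row:
  row 0: 1 empty cell -> not full
  row 1: 6 empty cells -> not full
  row 2: 0 empty cells -> FULL (clear)
  row 3: 0 empty cells -> FULL (clear)
  row 4: 4 empty cells -> not full
  row 5: 1 empty cell -> not full
  row 6: 6 empty cells -> not full
  row 7: 5 empty cells -> not full
  row 8: 5 empty cells -> not full
  row 9: 1 empty cell -> not full
  row 10: 0 empty cells -> FULL (clear)
Total rows cleared: 3

Answer: 3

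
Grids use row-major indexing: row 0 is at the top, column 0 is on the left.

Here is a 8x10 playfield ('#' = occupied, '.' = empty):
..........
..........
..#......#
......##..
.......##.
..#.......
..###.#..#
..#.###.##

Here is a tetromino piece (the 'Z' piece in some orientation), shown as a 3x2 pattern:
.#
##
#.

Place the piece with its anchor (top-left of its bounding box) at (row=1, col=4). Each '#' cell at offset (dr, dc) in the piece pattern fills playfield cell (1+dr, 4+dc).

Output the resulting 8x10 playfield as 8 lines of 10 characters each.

Answer: ..........
.....#....
..#.##...#
....#.##..
.......##.
..#.......
..###.#..#
..#.###.##

Derivation:
Fill (1+0,4+1) = (1,5)
Fill (1+1,4+0) = (2,4)
Fill (1+1,4+1) = (2,5)
Fill (1+2,4+0) = (3,4)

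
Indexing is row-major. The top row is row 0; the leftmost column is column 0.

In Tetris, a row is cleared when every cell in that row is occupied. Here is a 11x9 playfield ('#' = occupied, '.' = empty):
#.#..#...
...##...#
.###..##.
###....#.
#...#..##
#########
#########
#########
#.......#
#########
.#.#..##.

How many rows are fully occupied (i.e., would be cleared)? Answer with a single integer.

Answer: 4

Derivation:
Check each row:
  row 0: 6 empty cells -> not full
  row 1: 6 empty cells -> not full
  row 2: 4 empty cells -> not full
  row 3: 5 empty cells -> not full
  row 4: 5 empty cells -> not full
  row 5: 0 empty cells -> FULL (clear)
  row 6: 0 empty cells -> FULL (clear)
  row 7: 0 empty cells -> FULL (clear)
  row 8: 7 empty cells -> not full
  row 9: 0 empty cells -> FULL (clear)
  row 10: 5 empty cells -> not full
Total rows cleared: 4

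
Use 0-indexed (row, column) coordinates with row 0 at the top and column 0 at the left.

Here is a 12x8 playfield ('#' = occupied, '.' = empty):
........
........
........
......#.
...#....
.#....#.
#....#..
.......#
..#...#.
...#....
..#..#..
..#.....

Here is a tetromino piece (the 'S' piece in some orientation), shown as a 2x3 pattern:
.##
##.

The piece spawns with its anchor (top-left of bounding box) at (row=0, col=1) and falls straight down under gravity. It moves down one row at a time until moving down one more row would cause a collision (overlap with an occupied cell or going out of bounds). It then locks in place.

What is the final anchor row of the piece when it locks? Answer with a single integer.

Spawn at (row=0, col=1). Try each row:
  row 0: fits
  row 1: fits
  row 2: fits
  row 3: fits
  row 4: blocked -> lock at row 3

Answer: 3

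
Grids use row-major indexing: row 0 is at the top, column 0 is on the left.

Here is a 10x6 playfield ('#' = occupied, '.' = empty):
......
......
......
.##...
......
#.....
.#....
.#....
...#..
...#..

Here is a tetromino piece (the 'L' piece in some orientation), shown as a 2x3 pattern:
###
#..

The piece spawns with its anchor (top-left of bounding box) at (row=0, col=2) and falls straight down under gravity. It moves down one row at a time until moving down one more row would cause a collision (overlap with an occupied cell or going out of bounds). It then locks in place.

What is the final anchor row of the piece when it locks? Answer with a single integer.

Answer: 1

Derivation:
Spawn at (row=0, col=2). Try each row:
  row 0: fits
  row 1: fits
  row 2: blocked -> lock at row 1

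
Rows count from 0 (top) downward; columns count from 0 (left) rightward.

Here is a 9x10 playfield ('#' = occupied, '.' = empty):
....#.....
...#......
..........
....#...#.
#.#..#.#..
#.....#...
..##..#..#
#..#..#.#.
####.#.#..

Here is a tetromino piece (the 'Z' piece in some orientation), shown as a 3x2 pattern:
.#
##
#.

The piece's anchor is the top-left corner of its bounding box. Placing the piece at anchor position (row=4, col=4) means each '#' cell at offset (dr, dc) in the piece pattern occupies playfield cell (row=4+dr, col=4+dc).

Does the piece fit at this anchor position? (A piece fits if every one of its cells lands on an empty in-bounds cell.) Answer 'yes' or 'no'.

Check each piece cell at anchor (4, 4):
  offset (0,1) -> (4,5): occupied ('#') -> FAIL
  offset (1,0) -> (5,4): empty -> OK
  offset (1,1) -> (5,5): empty -> OK
  offset (2,0) -> (6,4): empty -> OK
All cells valid: no

Answer: no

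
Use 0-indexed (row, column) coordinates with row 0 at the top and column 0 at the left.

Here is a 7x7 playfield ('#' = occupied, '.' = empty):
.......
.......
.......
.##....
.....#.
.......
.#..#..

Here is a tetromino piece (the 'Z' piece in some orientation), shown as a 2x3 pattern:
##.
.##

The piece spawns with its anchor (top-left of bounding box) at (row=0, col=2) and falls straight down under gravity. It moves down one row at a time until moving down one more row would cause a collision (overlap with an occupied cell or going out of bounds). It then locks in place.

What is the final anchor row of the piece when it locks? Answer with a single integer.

Spawn at (row=0, col=2). Try each row:
  row 0: fits
  row 1: fits
  row 2: fits
  row 3: blocked -> lock at row 2

Answer: 2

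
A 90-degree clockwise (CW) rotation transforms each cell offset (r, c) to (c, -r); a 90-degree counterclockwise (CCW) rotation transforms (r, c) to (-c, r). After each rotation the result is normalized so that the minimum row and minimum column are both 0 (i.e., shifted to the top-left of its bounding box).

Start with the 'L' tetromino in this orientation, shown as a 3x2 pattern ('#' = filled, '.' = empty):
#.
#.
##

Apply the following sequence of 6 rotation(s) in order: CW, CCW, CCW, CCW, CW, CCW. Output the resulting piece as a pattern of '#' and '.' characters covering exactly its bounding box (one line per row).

Start:
#.
#.
##
After rotation 1 (CW):
###
#..
After rotation 2 (CCW):
#.
#.
##
After rotation 3 (CCW):
..#
###
After rotation 4 (CCW):
##
.#
.#
After rotation 5 (CW):
..#
###
After rotation 6 (CCW):
##
.#
.#

Answer: ##
.#
.#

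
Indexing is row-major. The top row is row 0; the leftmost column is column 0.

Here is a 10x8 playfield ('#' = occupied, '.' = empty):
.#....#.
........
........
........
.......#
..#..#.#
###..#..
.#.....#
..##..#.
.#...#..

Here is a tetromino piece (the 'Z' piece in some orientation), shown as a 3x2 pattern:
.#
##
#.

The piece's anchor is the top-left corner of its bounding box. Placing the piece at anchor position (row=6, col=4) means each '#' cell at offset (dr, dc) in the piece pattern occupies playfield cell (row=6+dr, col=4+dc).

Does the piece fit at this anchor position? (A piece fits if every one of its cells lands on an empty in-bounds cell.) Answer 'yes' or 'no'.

Check each piece cell at anchor (6, 4):
  offset (0,1) -> (6,5): occupied ('#') -> FAIL
  offset (1,0) -> (7,4): empty -> OK
  offset (1,1) -> (7,5): empty -> OK
  offset (2,0) -> (8,4): empty -> OK
All cells valid: no

Answer: no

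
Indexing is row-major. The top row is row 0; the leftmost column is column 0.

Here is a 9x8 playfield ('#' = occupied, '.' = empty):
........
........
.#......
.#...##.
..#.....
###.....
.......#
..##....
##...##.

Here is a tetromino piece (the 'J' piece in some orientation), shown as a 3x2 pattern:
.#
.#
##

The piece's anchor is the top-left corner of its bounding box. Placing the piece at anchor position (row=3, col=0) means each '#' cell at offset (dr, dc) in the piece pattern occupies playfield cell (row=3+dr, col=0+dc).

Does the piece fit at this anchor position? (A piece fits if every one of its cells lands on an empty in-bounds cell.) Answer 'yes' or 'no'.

Check each piece cell at anchor (3, 0):
  offset (0,1) -> (3,1): occupied ('#') -> FAIL
  offset (1,1) -> (4,1): empty -> OK
  offset (2,0) -> (5,0): occupied ('#') -> FAIL
  offset (2,1) -> (5,1): occupied ('#') -> FAIL
All cells valid: no

Answer: no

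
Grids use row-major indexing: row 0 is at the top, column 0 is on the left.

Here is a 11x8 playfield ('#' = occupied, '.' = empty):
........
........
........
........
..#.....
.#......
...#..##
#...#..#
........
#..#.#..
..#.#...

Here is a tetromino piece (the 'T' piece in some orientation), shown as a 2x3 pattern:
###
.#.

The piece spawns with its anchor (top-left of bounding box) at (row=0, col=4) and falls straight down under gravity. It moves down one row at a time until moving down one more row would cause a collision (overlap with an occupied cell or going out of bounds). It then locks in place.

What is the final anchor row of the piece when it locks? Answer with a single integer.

Answer: 5

Derivation:
Spawn at (row=0, col=4). Try each row:
  row 0: fits
  row 1: fits
  row 2: fits
  row 3: fits
  row 4: fits
  row 5: fits
  row 6: blocked -> lock at row 5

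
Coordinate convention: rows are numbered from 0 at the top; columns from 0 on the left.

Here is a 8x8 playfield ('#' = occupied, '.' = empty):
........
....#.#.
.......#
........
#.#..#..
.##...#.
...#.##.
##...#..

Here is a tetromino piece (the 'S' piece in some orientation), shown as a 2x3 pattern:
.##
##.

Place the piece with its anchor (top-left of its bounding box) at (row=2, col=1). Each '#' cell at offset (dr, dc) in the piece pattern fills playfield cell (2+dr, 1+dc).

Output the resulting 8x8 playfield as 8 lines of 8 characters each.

Fill (2+0,1+1) = (2,2)
Fill (2+0,1+2) = (2,3)
Fill (2+1,1+0) = (3,1)
Fill (2+1,1+1) = (3,2)

Answer: ........
....#.#.
..##...#
.##.....
#.#..#..
.##...#.
...#.##.
##...#..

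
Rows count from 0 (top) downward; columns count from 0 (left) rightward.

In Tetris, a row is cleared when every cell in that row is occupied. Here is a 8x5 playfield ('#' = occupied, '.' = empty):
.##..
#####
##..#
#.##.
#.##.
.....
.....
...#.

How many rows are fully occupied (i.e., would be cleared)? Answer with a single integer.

Check each row:
  row 0: 3 empty cells -> not full
  row 1: 0 empty cells -> FULL (clear)
  row 2: 2 empty cells -> not full
  row 3: 2 empty cells -> not full
  row 4: 2 empty cells -> not full
  row 5: 5 empty cells -> not full
  row 6: 5 empty cells -> not full
  row 7: 4 empty cells -> not full
Total rows cleared: 1

Answer: 1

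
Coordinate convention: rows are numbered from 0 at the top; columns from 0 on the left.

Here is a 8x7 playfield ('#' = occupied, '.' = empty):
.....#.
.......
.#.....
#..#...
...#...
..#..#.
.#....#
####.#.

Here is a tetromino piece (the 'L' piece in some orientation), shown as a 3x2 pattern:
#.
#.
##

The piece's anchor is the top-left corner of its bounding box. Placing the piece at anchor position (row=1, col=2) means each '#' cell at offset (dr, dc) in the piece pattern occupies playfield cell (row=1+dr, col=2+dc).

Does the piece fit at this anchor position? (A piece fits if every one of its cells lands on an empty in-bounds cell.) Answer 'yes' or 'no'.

Check each piece cell at anchor (1, 2):
  offset (0,0) -> (1,2): empty -> OK
  offset (1,0) -> (2,2): empty -> OK
  offset (2,0) -> (3,2): empty -> OK
  offset (2,1) -> (3,3): occupied ('#') -> FAIL
All cells valid: no

Answer: no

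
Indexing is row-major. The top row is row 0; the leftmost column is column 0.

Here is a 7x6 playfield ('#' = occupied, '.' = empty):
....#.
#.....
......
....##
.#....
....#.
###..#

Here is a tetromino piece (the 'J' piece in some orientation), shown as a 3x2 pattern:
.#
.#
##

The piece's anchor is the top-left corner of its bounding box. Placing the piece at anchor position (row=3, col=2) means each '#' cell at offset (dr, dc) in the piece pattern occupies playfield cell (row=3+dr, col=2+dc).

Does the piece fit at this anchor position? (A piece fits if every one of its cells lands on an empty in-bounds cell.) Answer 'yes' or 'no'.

Answer: yes

Derivation:
Check each piece cell at anchor (3, 2):
  offset (0,1) -> (3,3): empty -> OK
  offset (1,1) -> (4,3): empty -> OK
  offset (2,0) -> (5,2): empty -> OK
  offset (2,1) -> (5,3): empty -> OK
All cells valid: yes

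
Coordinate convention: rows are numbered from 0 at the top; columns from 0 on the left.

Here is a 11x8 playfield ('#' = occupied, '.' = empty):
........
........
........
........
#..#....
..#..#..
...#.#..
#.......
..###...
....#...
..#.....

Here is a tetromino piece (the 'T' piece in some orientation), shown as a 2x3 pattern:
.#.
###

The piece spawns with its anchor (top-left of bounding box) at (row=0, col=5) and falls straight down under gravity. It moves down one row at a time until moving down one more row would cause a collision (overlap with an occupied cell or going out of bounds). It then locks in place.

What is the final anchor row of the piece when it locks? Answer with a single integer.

Answer: 3

Derivation:
Spawn at (row=0, col=5). Try each row:
  row 0: fits
  row 1: fits
  row 2: fits
  row 3: fits
  row 4: blocked -> lock at row 3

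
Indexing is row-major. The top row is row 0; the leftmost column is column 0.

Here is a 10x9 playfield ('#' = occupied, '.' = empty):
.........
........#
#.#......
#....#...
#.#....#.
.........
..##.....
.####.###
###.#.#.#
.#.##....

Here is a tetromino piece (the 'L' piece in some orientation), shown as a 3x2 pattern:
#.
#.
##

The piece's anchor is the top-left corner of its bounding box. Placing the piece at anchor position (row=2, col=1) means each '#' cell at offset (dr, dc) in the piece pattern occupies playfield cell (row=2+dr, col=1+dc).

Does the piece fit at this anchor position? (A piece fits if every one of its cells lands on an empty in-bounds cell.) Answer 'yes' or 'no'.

Check each piece cell at anchor (2, 1):
  offset (0,0) -> (2,1): empty -> OK
  offset (1,0) -> (3,1): empty -> OK
  offset (2,0) -> (4,1): empty -> OK
  offset (2,1) -> (4,2): occupied ('#') -> FAIL
All cells valid: no

Answer: no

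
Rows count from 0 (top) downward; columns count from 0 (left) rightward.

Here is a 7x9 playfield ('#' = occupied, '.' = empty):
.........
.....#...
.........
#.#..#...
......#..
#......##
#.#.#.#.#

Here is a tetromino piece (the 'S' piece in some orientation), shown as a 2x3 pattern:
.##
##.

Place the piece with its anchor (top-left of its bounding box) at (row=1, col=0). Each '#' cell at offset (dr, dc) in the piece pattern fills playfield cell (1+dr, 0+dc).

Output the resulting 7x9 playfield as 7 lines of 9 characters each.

Fill (1+0,0+1) = (1,1)
Fill (1+0,0+2) = (1,2)
Fill (1+1,0+0) = (2,0)
Fill (1+1,0+1) = (2,1)

Answer: .........
.##..#...
##.......
#.#..#...
......#..
#......##
#.#.#.#.#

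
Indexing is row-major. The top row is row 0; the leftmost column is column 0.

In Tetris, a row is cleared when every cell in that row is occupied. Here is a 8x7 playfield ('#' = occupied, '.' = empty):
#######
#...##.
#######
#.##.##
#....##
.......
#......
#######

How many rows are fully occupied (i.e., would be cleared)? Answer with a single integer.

Check each row:
  row 0: 0 empty cells -> FULL (clear)
  row 1: 4 empty cells -> not full
  row 2: 0 empty cells -> FULL (clear)
  row 3: 2 empty cells -> not full
  row 4: 4 empty cells -> not full
  row 5: 7 empty cells -> not full
  row 6: 6 empty cells -> not full
  row 7: 0 empty cells -> FULL (clear)
Total rows cleared: 3

Answer: 3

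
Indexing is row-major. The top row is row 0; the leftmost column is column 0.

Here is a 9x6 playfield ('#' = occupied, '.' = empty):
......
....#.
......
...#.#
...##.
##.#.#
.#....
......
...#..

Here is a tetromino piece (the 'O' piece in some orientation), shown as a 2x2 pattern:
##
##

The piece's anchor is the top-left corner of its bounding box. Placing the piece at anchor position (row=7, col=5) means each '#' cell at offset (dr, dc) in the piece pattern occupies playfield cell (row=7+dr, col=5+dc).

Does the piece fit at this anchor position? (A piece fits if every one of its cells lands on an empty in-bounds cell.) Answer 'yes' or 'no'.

Answer: no

Derivation:
Check each piece cell at anchor (7, 5):
  offset (0,0) -> (7,5): empty -> OK
  offset (0,1) -> (7,6): out of bounds -> FAIL
  offset (1,0) -> (8,5): empty -> OK
  offset (1,1) -> (8,6): out of bounds -> FAIL
All cells valid: no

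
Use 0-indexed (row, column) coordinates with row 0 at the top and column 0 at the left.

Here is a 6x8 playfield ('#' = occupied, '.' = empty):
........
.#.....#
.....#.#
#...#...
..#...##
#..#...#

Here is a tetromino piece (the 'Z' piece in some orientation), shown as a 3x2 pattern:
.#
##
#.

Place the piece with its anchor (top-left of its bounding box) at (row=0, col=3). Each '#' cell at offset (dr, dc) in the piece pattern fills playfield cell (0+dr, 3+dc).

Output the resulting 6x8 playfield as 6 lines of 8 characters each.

Answer: ....#...
.#.##..#
...#.#.#
#...#...
..#...##
#..#...#

Derivation:
Fill (0+0,3+1) = (0,4)
Fill (0+1,3+0) = (1,3)
Fill (0+1,3+1) = (1,4)
Fill (0+2,3+0) = (2,3)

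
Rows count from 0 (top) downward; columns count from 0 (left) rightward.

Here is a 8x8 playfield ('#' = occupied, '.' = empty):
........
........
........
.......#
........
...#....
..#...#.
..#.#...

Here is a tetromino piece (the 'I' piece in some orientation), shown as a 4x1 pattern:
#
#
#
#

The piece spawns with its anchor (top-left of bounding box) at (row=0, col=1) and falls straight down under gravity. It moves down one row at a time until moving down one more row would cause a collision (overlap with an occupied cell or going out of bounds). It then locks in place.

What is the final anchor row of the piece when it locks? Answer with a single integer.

Answer: 4

Derivation:
Spawn at (row=0, col=1). Try each row:
  row 0: fits
  row 1: fits
  row 2: fits
  row 3: fits
  row 4: fits
  row 5: blocked -> lock at row 4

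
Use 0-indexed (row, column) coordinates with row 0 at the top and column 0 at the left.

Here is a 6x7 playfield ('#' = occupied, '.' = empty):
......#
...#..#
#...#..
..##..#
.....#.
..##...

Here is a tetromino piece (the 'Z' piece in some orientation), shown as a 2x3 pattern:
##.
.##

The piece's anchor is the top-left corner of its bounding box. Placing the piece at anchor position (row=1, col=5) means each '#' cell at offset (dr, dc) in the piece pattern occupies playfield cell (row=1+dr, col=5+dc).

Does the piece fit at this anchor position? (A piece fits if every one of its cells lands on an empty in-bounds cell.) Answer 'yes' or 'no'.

Check each piece cell at anchor (1, 5):
  offset (0,0) -> (1,5): empty -> OK
  offset (0,1) -> (1,6): occupied ('#') -> FAIL
  offset (1,1) -> (2,6): empty -> OK
  offset (1,2) -> (2,7): out of bounds -> FAIL
All cells valid: no

Answer: no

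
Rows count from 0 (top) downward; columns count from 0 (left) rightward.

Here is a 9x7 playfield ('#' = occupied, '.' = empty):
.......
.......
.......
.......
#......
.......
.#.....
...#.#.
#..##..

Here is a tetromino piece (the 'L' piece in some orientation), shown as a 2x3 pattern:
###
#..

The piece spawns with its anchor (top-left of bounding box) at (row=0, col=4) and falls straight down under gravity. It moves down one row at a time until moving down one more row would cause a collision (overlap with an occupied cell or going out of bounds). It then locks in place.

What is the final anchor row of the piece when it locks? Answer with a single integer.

Answer: 6

Derivation:
Spawn at (row=0, col=4). Try each row:
  row 0: fits
  row 1: fits
  row 2: fits
  row 3: fits
  row 4: fits
  row 5: fits
  row 6: fits
  row 7: blocked -> lock at row 6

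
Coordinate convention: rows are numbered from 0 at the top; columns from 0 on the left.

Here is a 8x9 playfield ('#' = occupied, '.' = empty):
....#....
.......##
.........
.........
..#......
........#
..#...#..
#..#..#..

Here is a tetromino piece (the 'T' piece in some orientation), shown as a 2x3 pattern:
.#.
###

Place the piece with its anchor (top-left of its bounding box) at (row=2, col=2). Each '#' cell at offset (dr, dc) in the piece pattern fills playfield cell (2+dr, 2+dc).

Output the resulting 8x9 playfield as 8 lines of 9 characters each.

Answer: ....#....
.......##
...#.....
..###....
..#......
........#
..#...#..
#..#..#..

Derivation:
Fill (2+0,2+1) = (2,3)
Fill (2+1,2+0) = (3,2)
Fill (2+1,2+1) = (3,3)
Fill (2+1,2+2) = (3,4)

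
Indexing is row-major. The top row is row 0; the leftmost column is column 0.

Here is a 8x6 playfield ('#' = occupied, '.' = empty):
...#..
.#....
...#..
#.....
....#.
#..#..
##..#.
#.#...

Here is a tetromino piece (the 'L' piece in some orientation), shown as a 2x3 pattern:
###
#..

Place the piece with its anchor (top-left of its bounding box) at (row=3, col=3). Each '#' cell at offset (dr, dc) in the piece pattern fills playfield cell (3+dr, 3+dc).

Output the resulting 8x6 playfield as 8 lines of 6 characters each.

Answer: ...#..
.#....
...#..
#..###
...##.
#..#..
##..#.
#.#...

Derivation:
Fill (3+0,3+0) = (3,3)
Fill (3+0,3+1) = (3,4)
Fill (3+0,3+2) = (3,5)
Fill (3+1,3+0) = (4,3)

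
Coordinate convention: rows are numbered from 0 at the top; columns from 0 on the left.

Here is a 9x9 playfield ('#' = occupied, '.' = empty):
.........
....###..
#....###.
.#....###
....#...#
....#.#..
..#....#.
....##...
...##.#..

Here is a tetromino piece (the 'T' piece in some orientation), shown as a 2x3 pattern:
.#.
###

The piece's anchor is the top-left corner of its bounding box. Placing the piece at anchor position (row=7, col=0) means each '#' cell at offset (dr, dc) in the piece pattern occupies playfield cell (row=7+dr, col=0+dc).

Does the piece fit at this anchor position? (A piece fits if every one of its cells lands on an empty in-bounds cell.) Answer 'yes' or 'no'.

Answer: yes

Derivation:
Check each piece cell at anchor (7, 0):
  offset (0,1) -> (7,1): empty -> OK
  offset (1,0) -> (8,0): empty -> OK
  offset (1,1) -> (8,1): empty -> OK
  offset (1,2) -> (8,2): empty -> OK
All cells valid: yes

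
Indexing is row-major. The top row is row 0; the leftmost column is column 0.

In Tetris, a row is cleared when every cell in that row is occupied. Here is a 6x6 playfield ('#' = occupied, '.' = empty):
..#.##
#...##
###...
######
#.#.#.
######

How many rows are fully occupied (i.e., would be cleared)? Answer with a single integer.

Answer: 2

Derivation:
Check each row:
  row 0: 3 empty cells -> not full
  row 1: 3 empty cells -> not full
  row 2: 3 empty cells -> not full
  row 3: 0 empty cells -> FULL (clear)
  row 4: 3 empty cells -> not full
  row 5: 0 empty cells -> FULL (clear)
Total rows cleared: 2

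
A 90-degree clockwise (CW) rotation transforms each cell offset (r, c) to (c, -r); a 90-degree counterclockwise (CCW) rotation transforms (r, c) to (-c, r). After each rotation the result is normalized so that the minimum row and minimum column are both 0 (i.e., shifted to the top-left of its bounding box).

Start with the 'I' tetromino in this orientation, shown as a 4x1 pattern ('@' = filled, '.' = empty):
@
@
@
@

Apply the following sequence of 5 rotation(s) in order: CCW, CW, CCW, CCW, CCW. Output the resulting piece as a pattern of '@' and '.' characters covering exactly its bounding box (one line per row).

Start:
@
@
@
@
After rotation 1 (CCW):
@@@@
After rotation 2 (CW):
@
@
@
@
After rotation 3 (CCW):
@@@@
After rotation 4 (CCW):
@
@
@
@
After rotation 5 (CCW):
@@@@

Answer: @@@@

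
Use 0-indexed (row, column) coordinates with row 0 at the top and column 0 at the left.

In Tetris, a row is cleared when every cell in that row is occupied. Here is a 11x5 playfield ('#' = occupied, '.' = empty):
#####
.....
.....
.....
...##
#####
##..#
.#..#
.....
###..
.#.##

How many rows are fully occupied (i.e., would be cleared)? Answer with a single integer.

Check each row:
  row 0: 0 empty cells -> FULL (clear)
  row 1: 5 empty cells -> not full
  row 2: 5 empty cells -> not full
  row 3: 5 empty cells -> not full
  row 4: 3 empty cells -> not full
  row 5: 0 empty cells -> FULL (clear)
  row 6: 2 empty cells -> not full
  row 7: 3 empty cells -> not full
  row 8: 5 empty cells -> not full
  row 9: 2 empty cells -> not full
  row 10: 2 empty cells -> not full
Total rows cleared: 2

Answer: 2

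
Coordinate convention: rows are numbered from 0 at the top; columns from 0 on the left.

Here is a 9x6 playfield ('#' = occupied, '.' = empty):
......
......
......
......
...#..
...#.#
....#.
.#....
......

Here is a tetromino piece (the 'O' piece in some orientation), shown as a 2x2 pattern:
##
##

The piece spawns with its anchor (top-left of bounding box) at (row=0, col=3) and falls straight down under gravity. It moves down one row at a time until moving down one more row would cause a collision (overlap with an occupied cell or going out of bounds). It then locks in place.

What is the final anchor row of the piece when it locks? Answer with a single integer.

Spawn at (row=0, col=3). Try each row:
  row 0: fits
  row 1: fits
  row 2: fits
  row 3: blocked -> lock at row 2

Answer: 2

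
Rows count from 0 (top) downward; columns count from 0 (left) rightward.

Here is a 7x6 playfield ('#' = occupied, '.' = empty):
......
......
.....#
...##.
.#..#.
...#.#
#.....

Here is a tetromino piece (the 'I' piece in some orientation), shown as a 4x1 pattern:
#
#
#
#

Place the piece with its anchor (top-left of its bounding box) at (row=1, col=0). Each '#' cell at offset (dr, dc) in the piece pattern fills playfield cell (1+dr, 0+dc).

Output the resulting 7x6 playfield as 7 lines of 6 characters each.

Answer: ......
#.....
#....#
#..##.
##..#.
...#.#
#.....

Derivation:
Fill (1+0,0+0) = (1,0)
Fill (1+1,0+0) = (2,0)
Fill (1+2,0+0) = (3,0)
Fill (1+3,0+0) = (4,0)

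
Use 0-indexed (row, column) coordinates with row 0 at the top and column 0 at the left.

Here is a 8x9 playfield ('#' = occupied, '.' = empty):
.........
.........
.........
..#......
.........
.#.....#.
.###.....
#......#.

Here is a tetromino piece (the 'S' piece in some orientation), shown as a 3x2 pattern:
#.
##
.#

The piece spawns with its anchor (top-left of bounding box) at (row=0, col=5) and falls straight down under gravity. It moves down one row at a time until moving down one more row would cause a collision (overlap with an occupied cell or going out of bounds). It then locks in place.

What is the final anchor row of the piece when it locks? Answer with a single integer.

Spawn at (row=0, col=5). Try each row:
  row 0: fits
  row 1: fits
  row 2: fits
  row 3: fits
  row 4: fits
  row 5: fits
  row 6: blocked -> lock at row 5

Answer: 5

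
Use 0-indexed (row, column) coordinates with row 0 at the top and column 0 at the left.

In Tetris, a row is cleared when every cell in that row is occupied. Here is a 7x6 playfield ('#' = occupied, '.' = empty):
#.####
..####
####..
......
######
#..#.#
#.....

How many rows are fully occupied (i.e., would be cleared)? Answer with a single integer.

Check each row:
  row 0: 1 empty cell -> not full
  row 1: 2 empty cells -> not full
  row 2: 2 empty cells -> not full
  row 3: 6 empty cells -> not full
  row 4: 0 empty cells -> FULL (clear)
  row 5: 3 empty cells -> not full
  row 6: 5 empty cells -> not full
Total rows cleared: 1

Answer: 1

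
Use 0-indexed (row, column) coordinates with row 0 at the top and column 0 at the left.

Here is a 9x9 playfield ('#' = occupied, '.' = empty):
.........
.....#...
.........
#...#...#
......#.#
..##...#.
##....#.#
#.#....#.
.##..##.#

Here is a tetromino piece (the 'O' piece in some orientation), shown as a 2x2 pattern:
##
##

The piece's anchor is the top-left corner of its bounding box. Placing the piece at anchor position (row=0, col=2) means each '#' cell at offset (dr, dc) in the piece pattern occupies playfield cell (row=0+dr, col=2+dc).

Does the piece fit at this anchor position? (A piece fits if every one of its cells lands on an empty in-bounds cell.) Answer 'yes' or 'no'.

Answer: yes

Derivation:
Check each piece cell at anchor (0, 2):
  offset (0,0) -> (0,2): empty -> OK
  offset (0,1) -> (0,3): empty -> OK
  offset (1,0) -> (1,2): empty -> OK
  offset (1,1) -> (1,3): empty -> OK
All cells valid: yes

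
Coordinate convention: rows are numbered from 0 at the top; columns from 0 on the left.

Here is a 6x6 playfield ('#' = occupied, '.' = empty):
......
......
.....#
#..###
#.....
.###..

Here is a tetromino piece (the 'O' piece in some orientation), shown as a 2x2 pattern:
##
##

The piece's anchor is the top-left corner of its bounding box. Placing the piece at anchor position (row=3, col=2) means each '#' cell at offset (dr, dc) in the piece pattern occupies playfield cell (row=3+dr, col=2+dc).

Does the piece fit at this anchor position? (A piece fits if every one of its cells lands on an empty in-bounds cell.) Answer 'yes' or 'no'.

Check each piece cell at anchor (3, 2):
  offset (0,0) -> (3,2): empty -> OK
  offset (0,1) -> (3,3): occupied ('#') -> FAIL
  offset (1,0) -> (4,2): empty -> OK
  offset (1,1) -> (4,3): empty -> OK
All cells valid: no

Answer: no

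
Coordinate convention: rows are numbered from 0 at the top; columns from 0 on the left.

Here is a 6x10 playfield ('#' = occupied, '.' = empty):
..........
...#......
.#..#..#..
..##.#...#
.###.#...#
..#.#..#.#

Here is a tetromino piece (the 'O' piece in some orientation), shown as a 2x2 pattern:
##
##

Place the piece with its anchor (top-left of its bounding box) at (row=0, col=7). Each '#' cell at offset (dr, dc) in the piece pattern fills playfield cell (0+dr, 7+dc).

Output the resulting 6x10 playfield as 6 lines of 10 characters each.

Answer: .......##.
...#...##.
.#..#..#..
..##.#...#
.###.#...#
..#.#..#.#

Derivation:
Fill (0+0,7+0) = (0,7)
Fill (0+0,7+1) = (0,8)
Fill (0+1,7+0) = (1,7)
Fill (0+1,7+1) = (1,8)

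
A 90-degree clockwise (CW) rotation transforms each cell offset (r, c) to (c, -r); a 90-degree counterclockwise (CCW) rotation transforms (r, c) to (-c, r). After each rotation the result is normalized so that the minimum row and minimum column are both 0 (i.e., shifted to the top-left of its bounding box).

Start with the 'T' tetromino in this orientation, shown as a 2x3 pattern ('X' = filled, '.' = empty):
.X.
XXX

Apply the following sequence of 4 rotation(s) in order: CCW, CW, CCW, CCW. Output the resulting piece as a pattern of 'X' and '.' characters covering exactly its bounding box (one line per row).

Answer: XXX
.X.

Derivation:
Start:
.X.
XXX
After rotation 1 (CCW):
.X
XX
.X
After rotation 2 (CW):
.X.
XXX
After rotation 3 (CCW):
.X
XX
.X
After rotation 4 (CCW):
XXX
.X.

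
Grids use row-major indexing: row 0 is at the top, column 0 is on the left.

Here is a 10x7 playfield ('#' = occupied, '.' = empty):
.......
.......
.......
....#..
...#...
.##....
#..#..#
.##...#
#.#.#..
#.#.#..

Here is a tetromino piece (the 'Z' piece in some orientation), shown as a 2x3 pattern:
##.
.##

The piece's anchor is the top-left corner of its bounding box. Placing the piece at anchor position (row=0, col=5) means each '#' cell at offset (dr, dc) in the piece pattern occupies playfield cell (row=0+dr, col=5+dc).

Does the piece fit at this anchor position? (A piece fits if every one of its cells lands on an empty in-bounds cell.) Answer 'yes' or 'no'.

Check each piece cell at anchor (0, 5):
  offset (0,0) -> (0,5): empty -> OK
  offset (0,1) -> (0,6): empty -> OK
  offset (1,1) -> (1,6): empty -> OK
  offset (1,2) -> (1,7): out of bounds -> FAIL
All cells valid: no

Answer: no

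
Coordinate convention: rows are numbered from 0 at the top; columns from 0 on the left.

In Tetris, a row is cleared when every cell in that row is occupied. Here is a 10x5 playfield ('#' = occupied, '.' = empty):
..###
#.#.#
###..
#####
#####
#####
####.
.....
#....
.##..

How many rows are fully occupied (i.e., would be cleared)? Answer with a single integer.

Check each row:
  row 0: 2 empty cells -> not full
  row 1: 2 empty cells -> not full
  row 2: 2 empty cells -> not full
  row 3: 0 empty cells -> FULL (clear)
  row 4: 0 empty cells -> FULL (clear)
  row 5: 0 empty cells -> FULL (clear)
  row 6: 1 empty cell -> not full
  row 7: 5 empty cells -> not full
  row 8: 4 empty cells -> not full
  row 9: 3 empty cells -> not full
Total rows cleared: 3

Answer: 3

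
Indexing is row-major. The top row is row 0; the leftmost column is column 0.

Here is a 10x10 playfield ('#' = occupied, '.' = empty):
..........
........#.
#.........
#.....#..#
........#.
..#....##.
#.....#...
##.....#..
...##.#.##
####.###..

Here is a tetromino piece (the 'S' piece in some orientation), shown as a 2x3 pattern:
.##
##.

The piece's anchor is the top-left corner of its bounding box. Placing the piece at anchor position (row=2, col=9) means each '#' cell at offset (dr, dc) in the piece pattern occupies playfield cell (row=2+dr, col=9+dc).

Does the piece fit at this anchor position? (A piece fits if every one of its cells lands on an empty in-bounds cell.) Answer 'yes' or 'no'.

Answer: no

Derivation:
Check each piece cell at anchor (2, 9):
  offset (0,1) -> (2,10): out of bounds -> FAIL
  offset (0,2) -> (2,11): out of bounds -> FAIL
  offset (1,0) -> (3,9): occupied ('#') -> FAIL
  offset (1,1) -> (3,10): out of bounds -> FAIL
All cells valid: no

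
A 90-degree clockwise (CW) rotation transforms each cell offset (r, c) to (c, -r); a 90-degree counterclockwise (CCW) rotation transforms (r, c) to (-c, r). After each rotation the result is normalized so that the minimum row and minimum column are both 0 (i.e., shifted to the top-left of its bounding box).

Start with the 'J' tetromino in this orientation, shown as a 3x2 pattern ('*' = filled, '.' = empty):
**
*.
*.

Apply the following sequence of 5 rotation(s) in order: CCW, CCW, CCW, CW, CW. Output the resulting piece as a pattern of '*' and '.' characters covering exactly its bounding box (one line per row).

Start:
**
*.
*.
After rotation 1 (CCW):
*..
***
After rotation 2 (CCW):
.*
.*
**
After rotation 3 (CCW):
***
..*
After rotation 4 (CW):
.*
.*
**
After rotation 5 (CW):
*..
***

Answer: *..
***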